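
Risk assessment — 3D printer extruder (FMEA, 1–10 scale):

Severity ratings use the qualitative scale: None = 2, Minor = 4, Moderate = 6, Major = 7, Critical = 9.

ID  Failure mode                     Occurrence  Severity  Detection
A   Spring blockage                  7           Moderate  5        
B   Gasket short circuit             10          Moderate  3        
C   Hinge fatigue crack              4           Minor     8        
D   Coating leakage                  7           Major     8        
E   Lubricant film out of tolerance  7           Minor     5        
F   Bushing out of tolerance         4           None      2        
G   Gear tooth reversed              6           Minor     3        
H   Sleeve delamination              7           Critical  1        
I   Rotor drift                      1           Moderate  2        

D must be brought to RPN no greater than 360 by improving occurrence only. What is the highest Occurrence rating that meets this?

6

D: S=7, O=7, D=8 → current RPN = 392.
Fixed product = 56. Need 56 × O ≤ 360, so O ≤ 360/56 = 6.43.
Maximum integer Occurrence rating = 6 (gives RPN 336; O=7 would give 392 > 360).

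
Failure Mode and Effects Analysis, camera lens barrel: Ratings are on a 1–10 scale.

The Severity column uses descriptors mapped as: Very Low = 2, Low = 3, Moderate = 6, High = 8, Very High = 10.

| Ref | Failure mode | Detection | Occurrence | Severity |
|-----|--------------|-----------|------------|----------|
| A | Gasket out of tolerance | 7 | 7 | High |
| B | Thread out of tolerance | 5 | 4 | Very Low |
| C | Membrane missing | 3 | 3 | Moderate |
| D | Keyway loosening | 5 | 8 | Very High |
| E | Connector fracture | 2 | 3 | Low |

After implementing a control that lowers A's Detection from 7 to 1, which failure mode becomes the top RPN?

RPN = Severity × Occurrence × Detection:
  A: 8 × 7 × 7 = 392
  B: 2 × 4 × 5 = 40
  C: 6 × 3 × 3 = 54
  D: 10 × 8 × 5 = 400
  E: 3 × 3 × 2 = 18
After action: A → 8 × 7 × 1 = 56.
Revised RPNs: D=400, A=56, C=54, B=40, E=18.
Highest is now D (400).

D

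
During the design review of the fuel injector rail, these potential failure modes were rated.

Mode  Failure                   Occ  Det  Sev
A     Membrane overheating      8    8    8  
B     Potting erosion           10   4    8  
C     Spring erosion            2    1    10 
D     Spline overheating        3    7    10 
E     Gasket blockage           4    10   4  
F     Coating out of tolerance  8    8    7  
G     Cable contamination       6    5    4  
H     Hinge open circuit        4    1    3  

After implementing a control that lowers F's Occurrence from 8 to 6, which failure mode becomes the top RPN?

A

RPN = Severity × Occurrence × Detection:
  A: 8 × 8 × 8 = 512
  B: 8 × 10 × 4 = 320
  C: 10 × 2 × 1 = 20
  D: 10 × 3 × 7 = 210
  E: 4 × 4 × 10 = 160
  F: 7 × 8 × 8 = 448
  G: 4 × 6 × 5 = 120
  H: 3 × 4 × 1 = 12
After action: F → 7 × 6 × 8 = 336.
Revised RPNs: A=512, F=336, B=320, D=210, E=160, G=120, C=20, H=12.
Highest is now A (512).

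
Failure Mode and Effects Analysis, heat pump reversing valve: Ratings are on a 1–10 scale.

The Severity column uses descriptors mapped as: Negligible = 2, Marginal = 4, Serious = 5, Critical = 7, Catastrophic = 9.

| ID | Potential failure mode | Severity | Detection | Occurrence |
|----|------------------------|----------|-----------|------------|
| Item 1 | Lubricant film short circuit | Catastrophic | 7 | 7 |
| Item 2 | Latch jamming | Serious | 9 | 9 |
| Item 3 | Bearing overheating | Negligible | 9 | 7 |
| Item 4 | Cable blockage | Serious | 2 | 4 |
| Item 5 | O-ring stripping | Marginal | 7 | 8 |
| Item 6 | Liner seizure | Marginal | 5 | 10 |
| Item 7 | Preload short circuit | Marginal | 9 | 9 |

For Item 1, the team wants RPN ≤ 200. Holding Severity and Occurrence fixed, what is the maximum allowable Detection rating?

3

Item 1: S=9, O=7, D=7 → current RPN = 441.
Fixed product = 63. Need 63 × D ≤ 200, so D ≤ 200/63 = 3.17.
Maximum integer Detection rating = 3 (gives RPN 189; D=4 would give 252 > 200).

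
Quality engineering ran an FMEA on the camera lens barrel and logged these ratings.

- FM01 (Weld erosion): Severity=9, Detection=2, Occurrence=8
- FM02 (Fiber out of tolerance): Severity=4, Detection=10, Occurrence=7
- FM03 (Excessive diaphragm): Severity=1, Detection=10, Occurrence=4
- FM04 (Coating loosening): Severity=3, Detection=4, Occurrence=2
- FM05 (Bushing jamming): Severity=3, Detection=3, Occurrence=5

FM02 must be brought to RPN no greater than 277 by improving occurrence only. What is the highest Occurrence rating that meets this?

6

FM02: S=4, O=7, D=10 → current RPN = 280.
Fixed product = 40. Need 40 × O ≤ 277, so O ≤ 277/40 = 6.92.
Maximum integer Occurrence rating = 6 (gives RPN 240; O=7 would give 280 > 277).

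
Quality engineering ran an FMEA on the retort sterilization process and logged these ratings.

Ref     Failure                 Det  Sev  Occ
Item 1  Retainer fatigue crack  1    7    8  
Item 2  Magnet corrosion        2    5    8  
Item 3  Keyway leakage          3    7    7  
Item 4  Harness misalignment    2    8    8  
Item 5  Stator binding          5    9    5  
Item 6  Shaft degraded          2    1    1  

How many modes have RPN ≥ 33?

5

RPN = Severity × Occurrence × Detection:
  Item 1: 7 × 8 × 1 = 56
  Item 2: 5 × 8 × 2 = 80
  Item 3: 7 × 7 × 3 = 147
  Item 4: 8 × 8 × 2 = 128
  Item 5: 9 × 5 × 5 = 225
  Item 6: 1 × 1 × 2 = 2
Modes with RPN ≥ 33: Item 1 (56), Item 2 (80), Item 3 (147), Item 4 (128), Item 5 (225) → 5.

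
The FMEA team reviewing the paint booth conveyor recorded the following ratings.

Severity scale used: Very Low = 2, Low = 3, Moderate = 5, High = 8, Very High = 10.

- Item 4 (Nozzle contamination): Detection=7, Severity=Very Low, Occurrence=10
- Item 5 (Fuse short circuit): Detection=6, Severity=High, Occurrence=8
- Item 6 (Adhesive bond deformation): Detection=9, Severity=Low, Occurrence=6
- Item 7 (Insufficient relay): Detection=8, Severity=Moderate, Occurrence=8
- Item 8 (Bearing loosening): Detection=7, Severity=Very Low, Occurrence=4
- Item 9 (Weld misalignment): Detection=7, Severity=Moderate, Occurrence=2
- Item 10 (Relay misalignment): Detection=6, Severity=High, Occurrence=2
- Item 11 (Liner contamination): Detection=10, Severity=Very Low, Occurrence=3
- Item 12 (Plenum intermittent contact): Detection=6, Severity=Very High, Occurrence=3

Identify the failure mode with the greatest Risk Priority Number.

Item 5

RPN = Severity × Occurrence × Detection:
  Item 4: 2 × 10 × 7 = 140
  Item 5: 8 × 8 × 6 = 384
  Item 6: 3 × 6 × 9 = 162
  Item 7: 5 × 8 × 8 = 320
  Item 8: 2 × 4 × 7 = 56
  Item 9: 5 × 2 × 7 = 70
  Item 10: 8 × 2 × 6 = 96
  Item 11: 2 × 3 × 10 = 60
  Item 12: 10 × 3 × 6 = 180
Highest RPN is 384 → Item 5.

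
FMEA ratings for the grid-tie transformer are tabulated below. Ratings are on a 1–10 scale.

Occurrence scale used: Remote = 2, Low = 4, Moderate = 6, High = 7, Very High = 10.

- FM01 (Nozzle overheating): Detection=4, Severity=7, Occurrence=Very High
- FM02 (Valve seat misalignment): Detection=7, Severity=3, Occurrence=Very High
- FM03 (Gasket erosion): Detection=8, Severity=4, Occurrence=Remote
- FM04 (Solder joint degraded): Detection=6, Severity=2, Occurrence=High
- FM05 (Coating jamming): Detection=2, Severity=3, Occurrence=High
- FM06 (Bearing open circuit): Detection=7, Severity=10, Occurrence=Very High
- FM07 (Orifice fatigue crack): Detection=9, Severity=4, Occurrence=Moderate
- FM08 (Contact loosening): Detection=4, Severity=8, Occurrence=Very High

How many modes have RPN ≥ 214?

4

RPN = Severity × Occurrence × Detection:
  FM01: 7 × 10 × 4 = 280
  FM02: 3 × 10 × 7 = 210
  FM03: 4 × 2 × 8 = 64
  FM04: 2 × 7 × 6 = 84
  FM05: 3 × 7 × 2 = 42
  FM06: 10 × 10 × 7 = 700
  FM07: 4 × 6 × 9 = 216
  FM08: 8 × 10 × 4 = 320
Modes with RPN ≥ 214: FM01 (280), FM06 (700), FM07 (216), FM08 (320) → 4.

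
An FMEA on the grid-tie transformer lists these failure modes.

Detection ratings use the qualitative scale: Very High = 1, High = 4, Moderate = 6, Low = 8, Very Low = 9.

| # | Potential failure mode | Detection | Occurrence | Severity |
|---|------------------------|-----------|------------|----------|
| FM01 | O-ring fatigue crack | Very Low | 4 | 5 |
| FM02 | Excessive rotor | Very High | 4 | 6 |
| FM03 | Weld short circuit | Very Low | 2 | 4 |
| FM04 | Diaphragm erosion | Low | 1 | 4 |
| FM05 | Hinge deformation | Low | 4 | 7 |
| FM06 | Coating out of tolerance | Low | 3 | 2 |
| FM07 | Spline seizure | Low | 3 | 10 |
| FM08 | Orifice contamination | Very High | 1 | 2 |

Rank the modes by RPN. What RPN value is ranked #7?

RPN = Severity × Occurrence × Detection:
  FM01: 5 × 4 × 9 = 180
  FM02: 6 × 4 × 1 = 24
  FM03: 4 × 2 × 9 = 72
  FM04: 4 × 1 × 8 = 32
  FM05: 7 × 4 × 8 = 224
  FM06: 2 × 3 × 8 = 48
  FM07: 10 × 3 × 8 = 240
  FM08: 2 × 1 × 1 = 2
Sorted descending: 240, 224, 180, 72, 48, 32, 24, 2.
The seventh-highest RPN is 24 (FM02).

24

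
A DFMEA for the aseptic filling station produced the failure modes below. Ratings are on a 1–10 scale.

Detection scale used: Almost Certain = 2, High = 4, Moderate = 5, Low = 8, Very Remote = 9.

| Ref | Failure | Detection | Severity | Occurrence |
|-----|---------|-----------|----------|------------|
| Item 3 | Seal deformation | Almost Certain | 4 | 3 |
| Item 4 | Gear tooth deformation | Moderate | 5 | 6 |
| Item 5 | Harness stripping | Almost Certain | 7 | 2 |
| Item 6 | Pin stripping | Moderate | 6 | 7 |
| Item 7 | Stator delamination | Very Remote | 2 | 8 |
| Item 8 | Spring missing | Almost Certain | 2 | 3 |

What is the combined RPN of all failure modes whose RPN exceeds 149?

RPN = Severity × Occurrence × Detection:
  Item 3: 4 × 3 × 2 = 24
  Item 4: 5 × 6 × 5 = 150
  Item 5: 7 × 2 × 2 = 28
  Item 6: 6 × 7 × 5 = 210
  Item 7: 2 × 8 × 9 = 144
  Item 8: 2 × 3 × 2 = 12
RPN > 149: Item 4 (150), Item 6 (210).
Sum: 150 + 210 = 360.

360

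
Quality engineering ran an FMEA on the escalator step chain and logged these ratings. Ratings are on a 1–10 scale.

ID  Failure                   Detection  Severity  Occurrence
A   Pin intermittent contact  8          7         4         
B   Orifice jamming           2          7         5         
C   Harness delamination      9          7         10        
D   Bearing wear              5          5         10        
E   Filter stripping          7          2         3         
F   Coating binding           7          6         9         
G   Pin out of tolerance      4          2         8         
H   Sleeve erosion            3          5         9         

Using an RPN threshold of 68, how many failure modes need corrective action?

6

RPN = Severity × Occurrence × Detection:
  A: 7 × 4 × 8 = 224
  B: 7 × 5 × 2 = 70
  C: 7 × 10 × 9 = 630
  D: 5 × 10 × 5 = 250
  E: 2 × 3 × 7 = 42
  F: 6 × 9 × 7 = 378
  G: 2 × 8 × 4 = 64
  H: 5 × 9 × 3 = 135
Modes with RPN ≥ 68: A (224), B (70), C (630), D (250), F (378), H (135) → 6.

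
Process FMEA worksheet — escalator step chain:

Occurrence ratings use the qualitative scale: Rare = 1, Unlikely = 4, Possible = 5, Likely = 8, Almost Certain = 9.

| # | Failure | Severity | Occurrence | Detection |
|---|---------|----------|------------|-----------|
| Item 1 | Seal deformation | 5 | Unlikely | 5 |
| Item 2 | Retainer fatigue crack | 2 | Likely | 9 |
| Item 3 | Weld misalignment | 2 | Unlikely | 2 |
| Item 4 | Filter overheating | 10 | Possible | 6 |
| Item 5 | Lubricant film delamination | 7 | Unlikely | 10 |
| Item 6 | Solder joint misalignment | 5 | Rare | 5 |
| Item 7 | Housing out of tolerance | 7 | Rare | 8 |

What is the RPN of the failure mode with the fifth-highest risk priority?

RPN = Severity × Occurrence × Detection:
  Item 1: 5 × 4 × 5 = 100
  Item 2: 2 × 8 × 9 = 144
  Item 3: 2 × 4 × 2 = 16
  Item 4: 10 × 5 × 6 = 300
  Item 5: 7 × 4 × 10 = 280
  Item 6: 5 × 1 × 5 = 25
  Item 7: 7 × 1 × 8 = 56
Sorted descending: 300, 280, 144, 100, 56, 25, 16.
The fifth-highest RPN is 56 (Item 7).

56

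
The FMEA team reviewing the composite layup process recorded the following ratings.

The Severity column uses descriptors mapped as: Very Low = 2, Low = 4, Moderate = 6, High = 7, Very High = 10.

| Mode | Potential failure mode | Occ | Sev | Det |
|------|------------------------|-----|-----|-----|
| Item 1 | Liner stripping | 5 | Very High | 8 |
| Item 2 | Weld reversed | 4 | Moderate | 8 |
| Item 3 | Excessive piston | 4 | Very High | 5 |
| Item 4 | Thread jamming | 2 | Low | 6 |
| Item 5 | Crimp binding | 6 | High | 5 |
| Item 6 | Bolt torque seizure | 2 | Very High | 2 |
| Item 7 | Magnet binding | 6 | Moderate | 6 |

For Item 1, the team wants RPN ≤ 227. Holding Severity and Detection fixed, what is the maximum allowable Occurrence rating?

2

Item 1: S=10, O=5, D=8 → current RPN = 400.
Fixed product = 80. Need 80 × O ≤ 227, so O ≤ 227/80 = 2.84.
Maximum integer Occurrence rating = 2 (gives RPN 160; O=3 would give 240 > 227).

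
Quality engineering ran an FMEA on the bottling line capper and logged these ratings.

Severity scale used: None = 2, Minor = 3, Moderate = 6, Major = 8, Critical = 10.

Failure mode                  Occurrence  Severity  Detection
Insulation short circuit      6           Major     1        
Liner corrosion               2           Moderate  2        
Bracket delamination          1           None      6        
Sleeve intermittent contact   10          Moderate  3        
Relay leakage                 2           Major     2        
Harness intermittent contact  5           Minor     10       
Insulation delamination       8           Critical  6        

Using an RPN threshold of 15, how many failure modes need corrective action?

6

RPN = Severity × Occurrence × Detection:
  Insulation short circuit: 8 × 6 × 1 = 48
  Liner corrosion: 6 × 2 × 2 = 24
  Bracket delamination: 2 × 1 × 6 = 12
  Sleeve intermittent contact: 6 × 10 × 3 = 180
  Relay leakage: 8 × 2 × 2 = 32
  Harness intermittent contact: 3 × 5 × 10 = 150
  Insulation delamination: 10 × 8 × 6 = 480
Modes with RPN ≥ 15: Insulation short circuit (48), Liner corrosion (24), Sleeve intermittent contact (180), Relay leakage (32), Harness intermittent contact (150), Insulation delamination (480) → 6.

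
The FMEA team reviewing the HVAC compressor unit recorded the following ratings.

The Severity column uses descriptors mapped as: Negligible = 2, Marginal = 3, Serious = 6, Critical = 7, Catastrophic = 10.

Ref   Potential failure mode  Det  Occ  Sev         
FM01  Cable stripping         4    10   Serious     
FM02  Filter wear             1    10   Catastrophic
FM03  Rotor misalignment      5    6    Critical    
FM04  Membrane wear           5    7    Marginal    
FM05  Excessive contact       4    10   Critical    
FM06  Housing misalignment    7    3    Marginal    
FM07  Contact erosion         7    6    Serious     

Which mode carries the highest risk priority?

RPN = Severity × Occurrence × Detection:
  FM01: 6 × 10 × 4 = 240
  FM02: 10 × 10 × 1 = 100
  FM03: 7 × 6 × 5 = 210
  FM04: 3 × 7 × 5 = 105
  FM05: 7 × 10 × 4 = 280
  FM06: 3 × 3 × 7 = 63
  FM07: 6 × 6 × 7 = 252
Highest RPN is 280 → FM05.

FM05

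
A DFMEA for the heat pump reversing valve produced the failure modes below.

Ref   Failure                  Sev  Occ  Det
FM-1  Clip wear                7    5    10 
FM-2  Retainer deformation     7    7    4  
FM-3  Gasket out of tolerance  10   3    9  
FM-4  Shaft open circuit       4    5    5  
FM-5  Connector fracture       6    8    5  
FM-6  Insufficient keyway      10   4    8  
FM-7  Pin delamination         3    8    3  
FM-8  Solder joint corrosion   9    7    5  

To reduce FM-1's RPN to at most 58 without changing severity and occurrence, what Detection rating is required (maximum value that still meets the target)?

FM-1: S=7, O=5, D=10 → current RPN = 350.
Fixed product = 35. Need 35 × D ≤ 58, so D ≤ 58/35 = 1.66.
Maximum integer Detection rating = 1 (gives RPN 35; D=2 would give 70 > 58).

1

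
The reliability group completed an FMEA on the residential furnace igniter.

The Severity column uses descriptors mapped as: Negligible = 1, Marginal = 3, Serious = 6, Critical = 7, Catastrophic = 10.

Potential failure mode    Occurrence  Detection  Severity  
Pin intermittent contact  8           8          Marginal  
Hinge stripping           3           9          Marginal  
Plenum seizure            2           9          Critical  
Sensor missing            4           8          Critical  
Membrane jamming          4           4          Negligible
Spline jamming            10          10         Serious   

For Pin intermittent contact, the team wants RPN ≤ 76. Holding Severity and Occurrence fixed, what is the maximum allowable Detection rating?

Pin intermittent contact: S=3, O=8, D=8 → current RPN = 192.
Fixed product = 24. Need 24 × D ≤ 76, so D ≤ 76/24 = 3.17.
Maximum integer Detection rating = 3 (gives RPN 72; D=4 would give 96 > 76).

3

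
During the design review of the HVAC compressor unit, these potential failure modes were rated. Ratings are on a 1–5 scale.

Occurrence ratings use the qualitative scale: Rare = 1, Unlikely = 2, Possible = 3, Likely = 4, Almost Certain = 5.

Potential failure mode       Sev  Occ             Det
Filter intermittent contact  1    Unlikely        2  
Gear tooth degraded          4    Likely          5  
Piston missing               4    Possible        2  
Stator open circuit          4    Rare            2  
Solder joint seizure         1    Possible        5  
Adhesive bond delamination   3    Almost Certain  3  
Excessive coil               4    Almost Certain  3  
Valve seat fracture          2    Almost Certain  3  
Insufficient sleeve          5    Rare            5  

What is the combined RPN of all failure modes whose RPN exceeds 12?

279

RPN = Severity × Occurrence × Detection:
  Filter intermittent contact: 1 × 2 × 2 = 4
  Gear tooth degraded: 4 × 4 × 5 = 80
  Piston missing: 4 × 3 × 2 = 24
  Stator open circuit: 4 × 1 × 2 = 8
  Solder joint seizure: 1 × 3 × 5 = 15
  Adhesive bond delamination: 3 × 5 × 3 = 45
  Excessive coil: 4 × 5 × 3 = 60
  Valve seat fracture: 2 × 5 × 3 = 30
  Insufficient sleeve: 5 × 1 × 5 = 25
RPN > 12: Gear tooth degraded (80), Piston missing (24), Solder joint seizure (15), Adhesive bond delamination (45), Excessive coil (60), Valve seat fracture (30), Insufficient sleeve (25).
Sum: 80 + 24 + 15 + 45 + 60 + 30 + 25 = 279.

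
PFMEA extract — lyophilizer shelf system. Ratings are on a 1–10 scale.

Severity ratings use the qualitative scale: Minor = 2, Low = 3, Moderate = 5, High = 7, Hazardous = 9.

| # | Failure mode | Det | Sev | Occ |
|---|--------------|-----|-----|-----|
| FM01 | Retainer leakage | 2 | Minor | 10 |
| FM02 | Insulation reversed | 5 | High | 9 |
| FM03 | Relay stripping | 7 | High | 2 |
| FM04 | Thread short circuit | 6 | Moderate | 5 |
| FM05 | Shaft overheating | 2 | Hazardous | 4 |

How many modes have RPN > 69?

RPN = Severity × Occurrence × Detection:
  FM01: 2 × 10 × 2 = 40
  FM02: 7 × 9 × 5 = 315
  FM03: 7 × 2 × 7 = 98
  FM04: 5 × 5 × 6 = 150
  FM05: 9 × 4 × 2 = 72
Modes with RPN > 69: FM02 (315), FM03 (98), FM04 (150), FM05 (72) → 4.

4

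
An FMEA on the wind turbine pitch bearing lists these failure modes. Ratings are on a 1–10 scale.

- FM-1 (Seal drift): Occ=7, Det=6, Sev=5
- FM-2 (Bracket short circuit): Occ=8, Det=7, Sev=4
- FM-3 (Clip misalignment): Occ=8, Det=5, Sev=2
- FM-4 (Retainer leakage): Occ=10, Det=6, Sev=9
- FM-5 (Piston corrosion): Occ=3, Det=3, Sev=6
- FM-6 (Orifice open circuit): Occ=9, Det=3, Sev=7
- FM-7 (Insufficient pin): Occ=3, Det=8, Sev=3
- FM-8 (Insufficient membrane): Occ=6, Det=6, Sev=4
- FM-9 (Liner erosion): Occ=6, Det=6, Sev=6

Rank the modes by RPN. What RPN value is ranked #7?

80

RPN = Severity × Occurrence × Detection:
  FM-1: 5 × 7 × 6 = 210
  FM-2: 4 × 8 × 7 = 224
  FM-3: 2 × 8 × 5 = 80
  FM-4: 9 × 10 × 6 = 540
  FM-5: 6 × 3 × 3 = 54
  FM-6: 7 × 9 × 3 = 189
  FM-7: 3 × 3 × 8 = 72
  FM-8: 4 × 6 × 6 = 144
  FM-9: 6 × 6 × 6 = 216
Sorted descending: 540, 224, 216, 210, 189, 144, 80, 72, 54.
The seventh-highest RPN is 80 (FM-3).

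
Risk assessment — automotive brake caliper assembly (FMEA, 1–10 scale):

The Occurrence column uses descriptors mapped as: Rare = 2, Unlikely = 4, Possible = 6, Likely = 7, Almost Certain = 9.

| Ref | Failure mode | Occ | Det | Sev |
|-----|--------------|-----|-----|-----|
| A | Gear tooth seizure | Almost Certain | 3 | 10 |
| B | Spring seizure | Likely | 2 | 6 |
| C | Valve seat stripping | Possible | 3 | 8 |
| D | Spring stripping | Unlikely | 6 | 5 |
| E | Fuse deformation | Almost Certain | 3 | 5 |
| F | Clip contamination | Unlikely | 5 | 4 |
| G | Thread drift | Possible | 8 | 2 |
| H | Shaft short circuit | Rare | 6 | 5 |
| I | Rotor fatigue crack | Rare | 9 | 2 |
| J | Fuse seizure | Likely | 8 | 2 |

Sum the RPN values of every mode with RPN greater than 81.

961

RPN = Severity × Occurrence × Detection:
  A: 10 × 9 × 3 = 270
  B: 6 × 7 × 2 = 84
  C: 8 × 6 × 3 = 144
  D: 5 × 4 × 6 = 120
  E: 5 × 9 × 3 = 135
  F: 4 × 4 × 5 = 80
  G: 2 × 6 × 8 = 96
  H: 5 × 2 × 6 = 60
  I: 2 × 2 × 9 = 36
  J: 2 × 7 × 8 = 112
RPN > 81: A (270), B (84), C (144), D (120), E (135), G (96), J (112).
Sum: 270 + 84 + 144 + 120 + 135 + 96 + 112 = 961.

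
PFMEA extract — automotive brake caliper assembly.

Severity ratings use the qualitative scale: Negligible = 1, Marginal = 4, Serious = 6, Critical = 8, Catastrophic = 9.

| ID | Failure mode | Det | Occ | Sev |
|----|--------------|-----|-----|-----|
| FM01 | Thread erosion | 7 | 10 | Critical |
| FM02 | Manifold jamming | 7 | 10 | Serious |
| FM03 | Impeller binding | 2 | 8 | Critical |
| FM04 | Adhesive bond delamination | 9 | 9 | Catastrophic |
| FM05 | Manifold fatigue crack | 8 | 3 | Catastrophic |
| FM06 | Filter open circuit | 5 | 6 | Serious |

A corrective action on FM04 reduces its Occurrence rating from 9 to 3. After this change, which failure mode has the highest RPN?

RPN = Severity × Occurrence × Detection:
  FM01: 8 × 10 × 7 = 560
  FM02: 6 × 10 × 7 = 420
  FM03: 8 × 8 × 2 = 128
  FM04: 9 × 9 × 9 = 729
  FM05: 9 × 3 × 8 = 216
  FM06: 6 × 6 × 5 = 180
After action: FM04 → 9 × 3 × 9 = 243.
Revised RPNs: FM01=560, FM02=420, FM04=243, FM05=216, FM06=180, FM03=128.
Highest is now FM01 (560).

FM01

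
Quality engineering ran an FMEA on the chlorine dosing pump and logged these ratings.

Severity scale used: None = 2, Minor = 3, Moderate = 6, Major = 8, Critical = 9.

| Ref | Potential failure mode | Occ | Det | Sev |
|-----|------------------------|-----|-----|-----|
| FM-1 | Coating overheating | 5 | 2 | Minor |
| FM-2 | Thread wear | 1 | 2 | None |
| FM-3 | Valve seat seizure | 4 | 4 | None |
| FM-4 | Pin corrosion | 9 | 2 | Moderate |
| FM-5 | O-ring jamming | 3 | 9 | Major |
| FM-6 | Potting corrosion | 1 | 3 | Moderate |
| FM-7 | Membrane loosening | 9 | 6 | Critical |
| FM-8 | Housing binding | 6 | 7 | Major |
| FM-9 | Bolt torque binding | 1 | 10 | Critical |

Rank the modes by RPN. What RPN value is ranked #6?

RPN = Severity × Occurrence × Detection:
  FM-1: 3 × 5 × 2 = 30
  FM-2: 2 × 1 × 2 = 4
  FM-3: 2 × 4 × 4 = 32
  FM-4: 6 × 9 × 2 = 108
  FM-5: 8 × 3 × 9 = 216
  FM-6: 6 × 1 × 3 = 18
  FM-7: 9 × 9 × 6 = 486
  FM-8: 8 × 6 × 7 = 336
  FM-9: 9 × 1 × 10 = 90
Sorted descending: 486, 336, 216, 108, 90, 32, 30, 18, 4.
The sixth-highest RPN is 32 (FM-3).

32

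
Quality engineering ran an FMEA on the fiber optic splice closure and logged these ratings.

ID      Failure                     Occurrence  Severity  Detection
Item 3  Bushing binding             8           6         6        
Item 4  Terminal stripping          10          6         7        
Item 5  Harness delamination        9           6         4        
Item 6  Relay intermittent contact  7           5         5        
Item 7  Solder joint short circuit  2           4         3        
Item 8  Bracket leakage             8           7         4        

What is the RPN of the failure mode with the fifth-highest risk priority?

RPN = Severity × Occurrence × Detection:
  Item 3: 6 × 8 × 6 = 288
  Item 4: 6 × 10 × 7 = 420
  Item 5: 6 × 9 × 4 = 216
  Item 6: 5 × 7 × 5 = 175
  Item 7: 4 × 2 × 3 = 24
  Item 8: 7 × 8 × 4 = 224
Sorted descending: 420, 288, 224, 216, 175, 24.
The fifth-highest RPN is 175 (Item 6).

175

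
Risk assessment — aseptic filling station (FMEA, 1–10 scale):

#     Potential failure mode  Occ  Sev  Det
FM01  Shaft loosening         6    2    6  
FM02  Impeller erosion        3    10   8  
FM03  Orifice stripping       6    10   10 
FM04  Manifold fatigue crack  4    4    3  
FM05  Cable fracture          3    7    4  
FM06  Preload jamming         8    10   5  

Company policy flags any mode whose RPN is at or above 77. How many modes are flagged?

4

RPN = Severity × Occurrence × Detection:
  FM01: 2 × 6 × 6 = 72
  FM02: 10 × 3 × 8 = 240
  FM03: 10 × 6 × 10 = 600
  FM04: 4 × 4 × 3 = 48
  FM05: 7 × 3 × 4 = 84
  FM06: 10 × 8 × 5 = 400
Modes with RPN ≥ 77: FM02 (240), FM03 (600), FM05 (84), FM06 (400) → 4.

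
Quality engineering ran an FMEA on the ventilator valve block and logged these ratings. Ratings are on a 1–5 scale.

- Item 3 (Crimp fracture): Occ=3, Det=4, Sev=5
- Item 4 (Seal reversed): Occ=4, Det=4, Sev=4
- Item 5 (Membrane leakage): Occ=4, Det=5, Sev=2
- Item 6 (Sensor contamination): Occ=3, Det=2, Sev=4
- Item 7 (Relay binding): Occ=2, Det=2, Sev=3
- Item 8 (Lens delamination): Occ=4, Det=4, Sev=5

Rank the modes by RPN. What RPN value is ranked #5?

24

RPN = Severity × Occurrence × Detection:
  Item 3: 5 × 3 × 4 = 60
  Item 4: 4 × 4 × 4 = 64
  Item 5: 2 × 4 × 5 = 40
  Item 6: 4 × 3 × 2 = 24
  Item 7: 3 × 2 × 2 = 12
  Item 8: 5 × 4 × 4 = 80
Sorted descending: 80, 64, 60, 40, 24, 12.
The fifth-highest RPN is 24 (Item 6).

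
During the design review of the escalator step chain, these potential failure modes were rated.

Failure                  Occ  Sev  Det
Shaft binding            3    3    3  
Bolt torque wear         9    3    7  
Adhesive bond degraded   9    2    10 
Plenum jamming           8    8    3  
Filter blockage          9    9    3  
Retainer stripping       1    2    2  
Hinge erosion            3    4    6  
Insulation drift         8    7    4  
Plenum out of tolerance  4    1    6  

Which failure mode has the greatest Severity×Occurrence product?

Filter blockage

Criticality = Severity × Occurrence:
  Shaft binding: 3 × 3 = 9
  Bolt torque wear: 3 × 9 = 27
  Adhesive bond degraded: 2 × 9 = 18
  Plenum jamming: 8 × 8 = 64
  Filter blockage: 9 × 9 = 81
  Retainer stripping: 2 × 1 = 2
  Hinge erosion: 4 × 3 = 12
  Insulation drift: 7 × 8 = 56
  Plenum out of tolerance: 1 × 4 = 4
Highest criticality is 81 → Filter blockage.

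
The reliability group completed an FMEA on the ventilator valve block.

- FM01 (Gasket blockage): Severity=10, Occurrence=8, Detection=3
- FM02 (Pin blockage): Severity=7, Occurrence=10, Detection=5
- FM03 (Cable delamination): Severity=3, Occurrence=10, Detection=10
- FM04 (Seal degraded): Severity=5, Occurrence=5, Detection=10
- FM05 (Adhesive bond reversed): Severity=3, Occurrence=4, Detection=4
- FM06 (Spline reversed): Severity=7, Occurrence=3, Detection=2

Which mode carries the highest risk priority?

FM02

RPN = Severity × Occurrence × Detection:
  FM01: 10 × 8 × 3 = 240
  FM02: 7 × 10 × 5 = 350
  FM03: 3 × 10 × 10 = 300
  FM04: 5 × 5 × 10 = 250
  FM05: 3 × 4 × 4 = 48
  FM06: 7 × 3 × 2 = 42
Highest RPN is 350 → FM02.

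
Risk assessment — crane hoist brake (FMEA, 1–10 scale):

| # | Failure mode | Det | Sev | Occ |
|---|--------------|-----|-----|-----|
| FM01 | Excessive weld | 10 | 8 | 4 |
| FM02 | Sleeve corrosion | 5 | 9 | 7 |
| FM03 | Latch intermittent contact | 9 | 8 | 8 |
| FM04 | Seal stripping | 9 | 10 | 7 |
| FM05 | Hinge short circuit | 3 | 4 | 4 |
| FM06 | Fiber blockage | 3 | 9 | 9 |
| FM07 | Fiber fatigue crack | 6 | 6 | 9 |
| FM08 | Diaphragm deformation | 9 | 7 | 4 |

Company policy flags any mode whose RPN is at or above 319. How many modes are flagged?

4

RPN = Severity × Occurrence × Detection:
  FM01: 8 × 4 × 10 = 320
  FM02: 9 × 7 × 5 = 315
  FM03: 8 × 8 × 9 = 576
  FM04: 10 × 7 × 9 = 630
  FM05: 4 × 4 × 3 = 48
  FM06: 9 × 9 × 3 = 243
  FM07: 6 × 9 × 6 = 324
  FM08: 7 × 4 × 9 = 252
Modes with RPN ≥ 319: FM01 (320), FM03 (576), FM04 (630), FM07 (324) → 4.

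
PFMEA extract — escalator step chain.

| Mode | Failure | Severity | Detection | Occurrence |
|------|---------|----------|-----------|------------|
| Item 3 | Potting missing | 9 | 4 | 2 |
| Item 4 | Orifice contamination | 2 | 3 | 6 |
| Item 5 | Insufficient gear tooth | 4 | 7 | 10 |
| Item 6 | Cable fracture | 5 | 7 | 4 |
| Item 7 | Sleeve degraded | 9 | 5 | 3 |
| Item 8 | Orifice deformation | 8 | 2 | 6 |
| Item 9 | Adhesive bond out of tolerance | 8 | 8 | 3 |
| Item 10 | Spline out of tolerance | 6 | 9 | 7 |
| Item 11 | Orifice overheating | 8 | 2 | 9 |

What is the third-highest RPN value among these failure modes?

192

RPN = Severity × Occurrence × Detection:
  Item 3: 9 × 2 × 4 = 72
  Item 4: 2 × 6 × 3 = 36
  Item 5: 4 × 10 × 7 = 280
  Item 6: 5 × 4 × 7 = 140
  Item 7: 9 × 3 × 5 = 135
  Item 8: 8 × 6 × 2 = 96
  Item 9: 8 × 3 × 8 = 192
  Item 10: 6 × 7 × 9 = 378
  Item 11: 8 × 9 × 2 = 144
Sorted descending: 378, 280, 192, 144, 140, 135, 96, 72, 36.
The third-highest RPN is 192 (Item 9).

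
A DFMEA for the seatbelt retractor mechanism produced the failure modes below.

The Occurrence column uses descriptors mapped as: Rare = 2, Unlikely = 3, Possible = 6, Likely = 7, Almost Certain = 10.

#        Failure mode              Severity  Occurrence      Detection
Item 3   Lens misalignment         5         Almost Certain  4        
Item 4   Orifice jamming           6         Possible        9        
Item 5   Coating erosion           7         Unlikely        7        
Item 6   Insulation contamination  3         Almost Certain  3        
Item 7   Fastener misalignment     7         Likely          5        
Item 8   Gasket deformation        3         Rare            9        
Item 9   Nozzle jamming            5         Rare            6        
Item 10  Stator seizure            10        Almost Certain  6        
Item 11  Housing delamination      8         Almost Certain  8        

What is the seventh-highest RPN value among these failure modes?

RPN = Severity × Occurrence × Detection:
  Item 3: 5 × 10 × 4 = 200
  Item 4: 6 × 6 × 9 = 324
  Item 5: 7 × 3 × 7 = 147
  Item 6: 3 × 10 × 3 = 90
  Item 7: 7 × 7 × 5 = 245
  Item 8: 3 × 2 × 9 = 54
  Item 9: 5 × 2 × 6 = 60
  Item 10: 10 × 10 × 6 = 600
  Item 11: 8 × 10 × 8 = 640
Sorted descending: 640, 600, 324, 245, 200, 147, 90, 60, 54.
The seventh-highest RPN is 90 (Item 6).

90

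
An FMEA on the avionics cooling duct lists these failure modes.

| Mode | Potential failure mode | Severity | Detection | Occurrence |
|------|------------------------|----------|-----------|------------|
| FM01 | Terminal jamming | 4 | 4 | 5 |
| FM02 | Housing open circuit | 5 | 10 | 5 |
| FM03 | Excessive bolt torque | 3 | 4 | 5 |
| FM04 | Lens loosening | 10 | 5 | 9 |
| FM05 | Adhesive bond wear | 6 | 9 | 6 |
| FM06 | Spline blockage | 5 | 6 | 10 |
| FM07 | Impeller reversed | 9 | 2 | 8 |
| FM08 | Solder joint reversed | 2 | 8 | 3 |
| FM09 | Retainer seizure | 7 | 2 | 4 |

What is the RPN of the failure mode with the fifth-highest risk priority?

144

RPN = Severity × Occurrence × Detection:
  FM01: 4 × 5 × 4 = 80
  FM02: 5 × 5 × 10 = 250
  FM03: 3 × 5 × 4 = 60
  FM04: 10 × 9 × 5 = 450
  FM05: 6 × 6 × 9 = 324
  FM06: 5 × 10 × 6 = 300
  FM07: 9 × 8 × 2 = 144
  FM08: 2 × 3 × 8 = 48
  FM09: 7 × 4 × 2 = 56
Sorted descending: 450, 324, 300, 250, 144, 80, 60, 56, 48.
The fifth-highest RPN is 144 (FM07).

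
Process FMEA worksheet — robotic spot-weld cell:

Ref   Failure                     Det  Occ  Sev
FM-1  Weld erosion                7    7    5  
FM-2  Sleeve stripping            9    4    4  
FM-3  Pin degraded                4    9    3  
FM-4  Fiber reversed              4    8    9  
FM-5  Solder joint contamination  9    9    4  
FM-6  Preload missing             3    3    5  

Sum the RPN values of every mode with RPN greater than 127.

RPN = Severity × Occurrence × Detection:
  FM-1: 5 × 7 × 7 = 245
  FM-2: 4 × 4 × 9 = 144
  FM-3: 3 × 9 × 4 = 108
  FM-4: 9 × 8 × 4 = 288
  FM-5: 4 × 9 × 9 = 324
  FM-6: 5 × 3 × 3 = 45
RPN > 127: FM-1 (245), FM-2 (144), FM-4 (288), FM-5 (324).
Sum: 245 + 144 + 288 + 324 = 1001.

1001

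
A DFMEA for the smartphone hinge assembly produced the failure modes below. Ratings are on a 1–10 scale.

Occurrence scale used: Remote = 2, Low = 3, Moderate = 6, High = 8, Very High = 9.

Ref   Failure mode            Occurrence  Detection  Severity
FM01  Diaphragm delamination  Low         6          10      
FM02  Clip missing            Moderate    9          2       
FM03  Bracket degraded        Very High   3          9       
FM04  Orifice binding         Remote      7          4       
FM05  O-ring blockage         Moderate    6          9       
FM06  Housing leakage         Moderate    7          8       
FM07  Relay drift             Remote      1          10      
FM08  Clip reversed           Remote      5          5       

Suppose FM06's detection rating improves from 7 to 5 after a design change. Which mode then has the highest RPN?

RPN = Severity × Occurrence × Detection:
  FM01: 10 × 3 × 6 = 180
  FM02: 2 × 6 × 9 = 108
  FM03: 9 × 9 × 3 = 243
  FM04: 4 × 2 × 7 = 56
  FM05: 9 × 6 × 6 = 324
  FM06: 8 × 6 × 7 = 336
  FM07: 10 × 2 × 1 = 20
  FM08: 5 × 2 × 5 = 50
After action: FM06 → 8 × 6 × 5 = 240.
Revised RPNs: FM05=324, FM03=243, FM06=240, FM01=180, FM02=108, FM04=56, FM08=50, FM07=20.
Highest is now FM05 (324).

FM05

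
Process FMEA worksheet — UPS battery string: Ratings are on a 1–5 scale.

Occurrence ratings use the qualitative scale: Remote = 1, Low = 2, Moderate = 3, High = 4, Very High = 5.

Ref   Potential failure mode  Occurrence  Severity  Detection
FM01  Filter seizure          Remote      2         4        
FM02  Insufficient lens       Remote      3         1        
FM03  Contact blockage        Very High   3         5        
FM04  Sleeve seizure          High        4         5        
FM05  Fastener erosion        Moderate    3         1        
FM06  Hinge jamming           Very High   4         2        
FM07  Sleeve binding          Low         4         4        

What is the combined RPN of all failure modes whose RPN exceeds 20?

RPN = Severity × Occurrence × Detection:
  FM01: 2 × 1 × 4 = 8
  FM02: 3 × 1 × 1 = 3
  FM03: 3 × 5 × 5 = 75
  FM04: 4 × 4 × 5 = 80
  FM05: 3 × 3 × 1 = 9
  FM06: 4 × 5 × 2 = 40
  FM07: 4 × 2 × 4 = 32
RPN > 20: FM03 (75), FM04 (80), FM06 (40), FM07 (32).
Sum: 75 + 80 + 40 + 32 = 227.

227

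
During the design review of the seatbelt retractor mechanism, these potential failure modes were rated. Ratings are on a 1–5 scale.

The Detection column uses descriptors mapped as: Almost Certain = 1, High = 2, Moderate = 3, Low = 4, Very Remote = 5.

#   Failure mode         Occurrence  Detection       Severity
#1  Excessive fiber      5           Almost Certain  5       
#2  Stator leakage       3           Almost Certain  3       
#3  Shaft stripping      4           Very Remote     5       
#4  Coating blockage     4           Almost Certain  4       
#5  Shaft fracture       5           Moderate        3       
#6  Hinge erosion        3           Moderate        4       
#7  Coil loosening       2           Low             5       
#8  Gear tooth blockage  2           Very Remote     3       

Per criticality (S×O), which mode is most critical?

#1

Criticality = Severity × Occurrence:
  #1: 5 × 5 = 25
  #2: 3 × 3 = 9
  #3: 5 × 4 = 20
  #4: 4 × 4 = 16
  #5: 3 × 5 = 15
  #6: 4 × 3 = 12
  #7: 5 × 2 = 10
  #8: 3 × 2 = 6
Highest criticality is 25 → #1.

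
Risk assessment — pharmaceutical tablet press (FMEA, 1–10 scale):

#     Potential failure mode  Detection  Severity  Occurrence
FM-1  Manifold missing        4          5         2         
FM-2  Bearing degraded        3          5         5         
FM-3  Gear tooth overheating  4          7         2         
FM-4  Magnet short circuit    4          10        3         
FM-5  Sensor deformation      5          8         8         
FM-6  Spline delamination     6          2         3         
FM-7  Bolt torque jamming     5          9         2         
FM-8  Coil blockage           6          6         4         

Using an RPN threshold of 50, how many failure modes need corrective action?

6

RPN = Severity × Occurrence × Detection:
  FM-1: 5 × 2 × 4 = 40
  FM-2: 5 × 5 × 3 = 75
  FM-3: 7 × 2 × 4 = 56
  FM-4: 10 × 3 × 4 = 120
  FM-5: 8 × 8 × 5 = 320
  FM-6: 2 × 3 × 6 = 36
  FM-7: 9 × 2 × 5 = 90
  FM-8: 6 × 4 × 6 = 144
Modes with RPN ≥ 50: FM-2 (75), FM-3 (56), FM-4 (120), FM-5 (320), FM-7 (90), FM-8 (144) → 6.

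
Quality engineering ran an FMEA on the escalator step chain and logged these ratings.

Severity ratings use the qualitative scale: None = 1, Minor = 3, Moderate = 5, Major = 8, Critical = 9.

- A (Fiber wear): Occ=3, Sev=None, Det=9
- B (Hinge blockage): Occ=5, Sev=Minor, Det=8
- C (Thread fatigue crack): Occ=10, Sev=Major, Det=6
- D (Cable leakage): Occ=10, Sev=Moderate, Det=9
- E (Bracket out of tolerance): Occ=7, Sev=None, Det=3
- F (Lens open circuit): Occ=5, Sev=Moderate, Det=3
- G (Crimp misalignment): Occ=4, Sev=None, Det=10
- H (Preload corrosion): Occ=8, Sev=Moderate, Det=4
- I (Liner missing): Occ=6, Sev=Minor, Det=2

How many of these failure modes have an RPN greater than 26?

RPN = Severity × Occurrence × Detection:
  A: 1 × 3 × 9 = 27
  B: 3 × 5 × 8 = 120
  C: 8 × 10 × 6 = 480
  D: 5 × 10 × 9 = 450
  E: 1 × 7 × 3 = 21
  F: 5 × 5 × 3 = 75
  G: 1 × 4 × 10 = 40
  H: 5 × 8 × 4 = 160
  I: 3 × 6 × 2 = 36
Modes with RPN > 26: A (27), B (120), C (480), D (450), F (75), G (40), H (160), I (36) → 8.

8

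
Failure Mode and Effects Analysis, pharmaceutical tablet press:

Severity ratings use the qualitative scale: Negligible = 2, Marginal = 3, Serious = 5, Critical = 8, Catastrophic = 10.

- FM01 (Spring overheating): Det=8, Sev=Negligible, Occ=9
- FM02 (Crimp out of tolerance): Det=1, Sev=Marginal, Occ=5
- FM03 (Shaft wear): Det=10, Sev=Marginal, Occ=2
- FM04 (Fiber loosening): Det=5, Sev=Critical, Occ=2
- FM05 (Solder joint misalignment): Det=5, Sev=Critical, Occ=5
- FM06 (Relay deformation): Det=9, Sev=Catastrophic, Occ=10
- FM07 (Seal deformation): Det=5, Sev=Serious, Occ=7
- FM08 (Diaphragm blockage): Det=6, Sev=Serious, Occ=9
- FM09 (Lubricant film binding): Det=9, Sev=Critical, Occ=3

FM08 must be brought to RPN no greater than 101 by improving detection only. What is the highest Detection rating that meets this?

FM08: S=5, O=9, D=6 → current RPN = 270.
Fixed product = 45. Need 45 × D ≤ 101, so D ≤ 101/45 = 2.24.
Maximum integer Detection rating = 2 (gives RPN 90; D=3 would give 135 > 101).

2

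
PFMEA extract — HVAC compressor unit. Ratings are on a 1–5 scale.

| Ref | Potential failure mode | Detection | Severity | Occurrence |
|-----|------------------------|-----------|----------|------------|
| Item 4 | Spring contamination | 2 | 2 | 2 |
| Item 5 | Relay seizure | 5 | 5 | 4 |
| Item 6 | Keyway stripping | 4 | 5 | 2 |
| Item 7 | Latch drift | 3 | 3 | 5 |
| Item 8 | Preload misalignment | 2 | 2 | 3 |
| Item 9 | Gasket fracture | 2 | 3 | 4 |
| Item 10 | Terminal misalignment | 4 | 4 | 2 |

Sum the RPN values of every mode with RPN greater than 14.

RPN = Severity × Occurrence × Detection:
  Item 4: 2 × 2 × 2 = 8
  Item 5: 5 × 4 × 5 = 100
  Item 6: 5 × 2 × 4 = 40
  Item 7: 3 × 5 × 3 = 45
  Item 8: 2 × 3 × 2 = 12
  Item 9: 3 × 4 × 2 = 24
  Item 10: 4 × 2 × 4 = 32
RPN > 14: Item 5 (100), Item 6 (40), Item 7 (45), Item 9 (24), Item 10 (32).
Sum: 100 + 40 + 45 + 24 + 32 = 241.

241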